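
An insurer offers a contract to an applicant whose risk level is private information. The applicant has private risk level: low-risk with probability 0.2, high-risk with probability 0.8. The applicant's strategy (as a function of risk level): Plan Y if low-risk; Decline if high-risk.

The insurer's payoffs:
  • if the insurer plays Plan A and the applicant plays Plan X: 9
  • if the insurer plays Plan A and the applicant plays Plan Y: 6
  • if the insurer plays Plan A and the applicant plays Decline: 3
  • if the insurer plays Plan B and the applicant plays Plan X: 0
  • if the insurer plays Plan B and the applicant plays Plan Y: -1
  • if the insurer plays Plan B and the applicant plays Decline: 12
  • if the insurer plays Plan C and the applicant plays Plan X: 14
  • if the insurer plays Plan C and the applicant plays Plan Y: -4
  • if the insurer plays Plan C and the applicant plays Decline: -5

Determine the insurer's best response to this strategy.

E[Plan A] = 0.2·(6) + 0.8·(3) = 3.6
E[Plan B] = 0.2·(-1) + 0.8·(12) = 9.4
E[Plan C] = 0.2·(-4) + 0.8·(-5) = -4.8
Best response: Plan B (9.4 is the largest).

Plan B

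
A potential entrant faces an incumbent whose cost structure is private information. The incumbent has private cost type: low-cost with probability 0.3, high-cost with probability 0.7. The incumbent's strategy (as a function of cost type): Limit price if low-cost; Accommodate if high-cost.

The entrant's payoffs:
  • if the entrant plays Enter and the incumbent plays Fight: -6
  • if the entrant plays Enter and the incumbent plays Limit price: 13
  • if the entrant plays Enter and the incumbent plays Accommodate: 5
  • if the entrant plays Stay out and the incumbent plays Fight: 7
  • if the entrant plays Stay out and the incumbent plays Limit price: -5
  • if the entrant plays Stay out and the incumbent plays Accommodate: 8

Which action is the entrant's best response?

E[Enter] = 0.3·(13) + 0.7·(5) = 7.4
E[Stay out] = 0.3·(-5) + 0.7·(8) = 4.1
Best response: Enter (7.4 is the largest).

Enter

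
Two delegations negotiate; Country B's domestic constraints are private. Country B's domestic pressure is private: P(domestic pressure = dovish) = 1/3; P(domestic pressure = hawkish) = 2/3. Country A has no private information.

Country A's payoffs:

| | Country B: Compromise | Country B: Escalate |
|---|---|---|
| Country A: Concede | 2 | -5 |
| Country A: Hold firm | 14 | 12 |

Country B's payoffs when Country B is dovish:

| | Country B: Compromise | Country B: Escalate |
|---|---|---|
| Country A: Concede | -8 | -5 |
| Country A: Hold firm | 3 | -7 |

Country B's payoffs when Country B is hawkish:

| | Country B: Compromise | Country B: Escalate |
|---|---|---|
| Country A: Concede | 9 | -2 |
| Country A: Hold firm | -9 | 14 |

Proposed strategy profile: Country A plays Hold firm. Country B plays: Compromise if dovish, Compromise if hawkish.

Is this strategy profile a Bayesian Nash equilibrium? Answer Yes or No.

Country A plays Hold firm: E[Hold firm] = 1/3·(14) + 2/3·(14) = 14; E[Concede] = 2. Best-responding. ✓
Country B (domestic pressure dovish), facing Hold firm: Compromise gives 3, Escalate gives -7. Proposed Compromise is best. ✓
Country B (domestic pressure hawkish), facing Hold firm: Compromise gives -9, Escalate gives 14. Proposed Compromise is not best — profitable deviation exists. ✗

No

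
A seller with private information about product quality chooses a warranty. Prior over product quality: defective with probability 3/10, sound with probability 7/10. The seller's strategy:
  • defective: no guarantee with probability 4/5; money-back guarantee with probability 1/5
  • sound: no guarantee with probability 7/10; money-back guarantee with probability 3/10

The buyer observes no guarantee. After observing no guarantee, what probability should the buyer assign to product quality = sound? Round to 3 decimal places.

Apply Bayes' rule using the sender's strategy as the likelihood.
P(no guarantee) = (3/10)·(4/5) + (7/10)·(7/10) = 73/100
P(sound | no guarantee) = ((7/10)·(7/10)) / (73/100) = (49/100) / (73/100) = 49/73

0.671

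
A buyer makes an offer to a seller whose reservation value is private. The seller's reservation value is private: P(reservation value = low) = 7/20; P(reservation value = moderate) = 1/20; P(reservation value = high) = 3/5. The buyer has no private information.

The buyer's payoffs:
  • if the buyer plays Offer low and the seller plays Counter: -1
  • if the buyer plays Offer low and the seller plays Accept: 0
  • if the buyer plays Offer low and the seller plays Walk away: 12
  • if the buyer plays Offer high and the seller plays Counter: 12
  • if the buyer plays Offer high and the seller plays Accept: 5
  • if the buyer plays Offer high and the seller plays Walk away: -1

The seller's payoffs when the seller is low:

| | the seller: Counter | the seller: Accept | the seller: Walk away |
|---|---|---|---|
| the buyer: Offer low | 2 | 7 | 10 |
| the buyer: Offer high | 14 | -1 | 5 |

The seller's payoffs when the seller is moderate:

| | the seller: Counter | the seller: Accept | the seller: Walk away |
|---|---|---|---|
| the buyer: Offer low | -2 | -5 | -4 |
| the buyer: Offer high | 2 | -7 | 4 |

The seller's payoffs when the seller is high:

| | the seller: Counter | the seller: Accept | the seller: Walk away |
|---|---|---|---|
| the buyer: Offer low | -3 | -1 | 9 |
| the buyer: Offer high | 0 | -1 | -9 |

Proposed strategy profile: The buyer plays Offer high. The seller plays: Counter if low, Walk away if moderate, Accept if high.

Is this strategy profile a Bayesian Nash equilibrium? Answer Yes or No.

The buyer plays Offer high: E[Offer high] = 7/20·(12) + 1/20·(-1) + 3/5·(5) = 143/20; E[Offer low] = 1/4. Best-responding. ✓
The seller (reservation value low), facing Offer high: Counter gives 14, Accept gives -1, Walk away gives 5. Proposed Counter is best. ✓
The seller (reservation value moderate), facing Offer high: Counter gives 2, Accept gives -7, Walk away gives 4. Proposed Walk away is best. ✓
The seller (reservation value high), facing Offer high: Counter gives 0, Accept gives -1, Walk away gives -9. Proposed Accept is not best — profitable deviation exists. ✗

No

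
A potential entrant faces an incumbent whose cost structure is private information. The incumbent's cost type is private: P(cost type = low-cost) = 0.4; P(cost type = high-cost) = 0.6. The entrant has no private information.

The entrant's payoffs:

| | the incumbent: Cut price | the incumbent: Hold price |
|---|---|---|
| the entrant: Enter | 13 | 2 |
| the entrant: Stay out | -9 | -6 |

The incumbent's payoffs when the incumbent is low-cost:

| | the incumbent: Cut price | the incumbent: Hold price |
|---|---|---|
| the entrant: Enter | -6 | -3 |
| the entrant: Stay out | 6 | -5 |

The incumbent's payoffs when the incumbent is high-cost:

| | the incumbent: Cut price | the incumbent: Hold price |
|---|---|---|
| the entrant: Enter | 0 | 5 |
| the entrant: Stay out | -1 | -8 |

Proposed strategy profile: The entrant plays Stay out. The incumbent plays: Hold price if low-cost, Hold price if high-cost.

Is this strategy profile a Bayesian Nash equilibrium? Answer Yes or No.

No

The entrant plays Stay out: E[Stay out] = 0.4·(-6) + 0.6·(-6) = -6; E[Enter] = 2. Not best-responding. ✗
The incumbent (cost type low-cost), facing Stay out: Cut price gives 6, Hold price gives -5. Proposed Hold price is not best — profitable deviation exists. ✗
The incumbent (cost type high-cost), facing Stay out: Cut price gives -1, Hold price gives -8. Proposed Hold price is not best — profitable deviation exists. ✗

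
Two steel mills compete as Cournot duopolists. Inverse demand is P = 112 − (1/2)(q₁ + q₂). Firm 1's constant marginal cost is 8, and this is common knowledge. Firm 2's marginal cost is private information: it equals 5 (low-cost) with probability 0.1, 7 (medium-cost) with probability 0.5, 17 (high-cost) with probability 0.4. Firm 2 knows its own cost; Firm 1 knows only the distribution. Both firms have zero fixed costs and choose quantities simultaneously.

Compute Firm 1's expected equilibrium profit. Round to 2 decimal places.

2534.72

Firm 2 with cost c maximizes (112 − (1/2)(q₁+q₂) − c)·q₂, giving q₂(c) = (112 − c − (1/2)q₁).
E[c₂] = 0.1·5 + 0.5·7 + 0.4·17 = 10.8
Firm 1's FOC against E[q₂] yields q₁ = (112 − 2·8 + E[c₂])/(3/2) = (112 − 16 + 10.8)/(3/2) = 71.2.
E[P] = 112 − (1/2)·(q₁ + E[q₂]) = 43.6; Firm 1's expected profit = (E[P] − 8)·q₁ = (43.6 − 8)·71.2 = 2534.72.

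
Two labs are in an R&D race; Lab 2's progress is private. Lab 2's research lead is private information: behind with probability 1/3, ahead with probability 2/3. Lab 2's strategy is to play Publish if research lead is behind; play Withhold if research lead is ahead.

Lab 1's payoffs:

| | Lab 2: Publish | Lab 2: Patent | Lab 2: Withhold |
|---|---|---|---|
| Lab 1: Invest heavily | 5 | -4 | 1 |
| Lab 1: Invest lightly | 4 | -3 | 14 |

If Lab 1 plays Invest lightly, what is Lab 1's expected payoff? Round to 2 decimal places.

Take the expectation over Lab 2's research lead, weighting each type's action by its prior probability.
E[Invest lightly] = 1/3·4 + 2/3·14 = 4/3 + 28/3 = 32/3

10.67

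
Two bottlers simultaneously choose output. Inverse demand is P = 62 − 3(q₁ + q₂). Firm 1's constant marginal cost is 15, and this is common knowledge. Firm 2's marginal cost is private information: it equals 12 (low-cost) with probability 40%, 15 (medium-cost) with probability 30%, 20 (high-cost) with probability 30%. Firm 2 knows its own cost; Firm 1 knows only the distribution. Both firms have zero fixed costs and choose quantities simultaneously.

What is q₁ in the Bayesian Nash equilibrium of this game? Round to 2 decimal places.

Firm 2 with cost c maximizes (62 − 3(q₁+q₂) − c)·q₂, giving q₂(c) = (62 − c − 3q₁)/6.
E[c₂] = 0.4·12 + 0.3·15 + 0.3·20 = 15.3
Firm 1's FOC against E[q₂] yields q₁ = (62 − 2·15 + E[c₂])/9 = (62 − 30 + 15.3)/9 = 5.25556.

5.26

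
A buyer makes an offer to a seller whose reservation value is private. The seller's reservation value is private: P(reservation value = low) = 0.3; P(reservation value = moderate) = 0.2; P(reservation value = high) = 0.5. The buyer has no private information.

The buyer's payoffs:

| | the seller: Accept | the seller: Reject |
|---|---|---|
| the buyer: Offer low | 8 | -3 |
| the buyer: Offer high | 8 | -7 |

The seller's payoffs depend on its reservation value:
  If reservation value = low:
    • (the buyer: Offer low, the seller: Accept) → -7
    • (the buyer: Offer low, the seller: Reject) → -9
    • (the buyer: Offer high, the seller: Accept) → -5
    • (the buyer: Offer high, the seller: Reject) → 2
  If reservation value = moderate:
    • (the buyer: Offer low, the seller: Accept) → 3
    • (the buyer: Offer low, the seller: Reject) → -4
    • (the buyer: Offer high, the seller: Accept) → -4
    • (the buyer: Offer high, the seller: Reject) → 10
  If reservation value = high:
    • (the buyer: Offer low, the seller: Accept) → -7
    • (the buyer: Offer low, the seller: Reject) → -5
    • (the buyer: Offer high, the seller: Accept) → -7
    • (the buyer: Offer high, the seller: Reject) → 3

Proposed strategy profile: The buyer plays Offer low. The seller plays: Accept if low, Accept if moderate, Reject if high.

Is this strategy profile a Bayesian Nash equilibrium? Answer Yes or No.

Yes

The buyer plays Offer low: E[Offer low] = 0.3·(8) + 0.2·(8) + 0.5·(-3) = 2.5; E[Offer high] = 0.5. Best-responding. ✓
The seller (reservation value low), facing Offer low: Accept gives -7, Reject gives -9. Proposed Accept is best. ✓
The seller (reservation value moderate), facing Offer low: Accept gives 3, Reject gives -4. Proposed Accept is best. ✓
The seller (reservation value high), facing Offer low: Accept gives -7, Reject gives -5. Proposed Reject is best. ✓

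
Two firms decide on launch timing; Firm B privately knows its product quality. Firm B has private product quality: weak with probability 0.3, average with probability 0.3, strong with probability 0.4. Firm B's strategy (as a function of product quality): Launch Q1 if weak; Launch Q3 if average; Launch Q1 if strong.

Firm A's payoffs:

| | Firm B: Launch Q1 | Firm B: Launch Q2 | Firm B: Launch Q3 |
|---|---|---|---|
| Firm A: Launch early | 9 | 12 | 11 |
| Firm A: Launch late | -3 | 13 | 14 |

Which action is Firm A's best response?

E[Launch early] = 0.3·(9) + 0.3·(11) + 0.4·(9) = 9.6
E[Launch late] = 0.3·(-3) + 0.3·(14) + 0.4·(-3) = 2.1
Best response: Launch early (9.6 is the largest).

Launch early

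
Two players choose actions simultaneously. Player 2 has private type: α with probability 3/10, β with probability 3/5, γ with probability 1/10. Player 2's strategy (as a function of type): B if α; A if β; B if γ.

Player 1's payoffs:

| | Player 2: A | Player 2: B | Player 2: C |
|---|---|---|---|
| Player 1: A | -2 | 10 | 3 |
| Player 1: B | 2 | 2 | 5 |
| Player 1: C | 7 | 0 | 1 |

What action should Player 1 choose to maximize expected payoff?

C

E[A] = 3/10·(10) + 3/5·(-2) + 1/10·(10) = 14/5
E[B] = 3/10·(2) + 3/5·(2) + 1/10·(2) = 2
E[C] = 3/10·(0) + 3/5·(7) + 1/10·(0) = 21/5
Best response: C (21/5 is the largest).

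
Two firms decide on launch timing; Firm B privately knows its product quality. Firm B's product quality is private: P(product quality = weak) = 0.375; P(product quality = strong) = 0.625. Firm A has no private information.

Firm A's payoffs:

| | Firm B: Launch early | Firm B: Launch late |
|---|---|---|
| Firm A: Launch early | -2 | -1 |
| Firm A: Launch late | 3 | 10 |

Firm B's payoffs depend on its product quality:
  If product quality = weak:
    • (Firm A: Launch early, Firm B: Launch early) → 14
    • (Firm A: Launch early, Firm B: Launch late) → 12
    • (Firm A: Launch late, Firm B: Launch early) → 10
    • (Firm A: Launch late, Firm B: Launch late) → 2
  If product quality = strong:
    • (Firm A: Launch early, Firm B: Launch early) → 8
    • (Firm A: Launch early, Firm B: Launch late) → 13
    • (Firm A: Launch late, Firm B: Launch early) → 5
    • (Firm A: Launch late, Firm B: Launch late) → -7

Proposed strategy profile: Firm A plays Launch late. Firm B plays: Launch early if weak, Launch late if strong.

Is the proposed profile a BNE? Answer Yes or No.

Firm A plays Launch late: E[Launch late] = 0.375·(3) + 0.625·(10) = 7.375; E[Launch early] = -1.375. Best-responding. ✓
Firm B (product quality weak), facing Launch late: Launch early gives 10, Launch late gives 2. Proposed Launch early is best. ✓
Firm B (product quality strong), facing Launch late: Launch early gives 5, Launch late gives -7. Proposed Launch late is not best — profitable deviation exists. ✗

No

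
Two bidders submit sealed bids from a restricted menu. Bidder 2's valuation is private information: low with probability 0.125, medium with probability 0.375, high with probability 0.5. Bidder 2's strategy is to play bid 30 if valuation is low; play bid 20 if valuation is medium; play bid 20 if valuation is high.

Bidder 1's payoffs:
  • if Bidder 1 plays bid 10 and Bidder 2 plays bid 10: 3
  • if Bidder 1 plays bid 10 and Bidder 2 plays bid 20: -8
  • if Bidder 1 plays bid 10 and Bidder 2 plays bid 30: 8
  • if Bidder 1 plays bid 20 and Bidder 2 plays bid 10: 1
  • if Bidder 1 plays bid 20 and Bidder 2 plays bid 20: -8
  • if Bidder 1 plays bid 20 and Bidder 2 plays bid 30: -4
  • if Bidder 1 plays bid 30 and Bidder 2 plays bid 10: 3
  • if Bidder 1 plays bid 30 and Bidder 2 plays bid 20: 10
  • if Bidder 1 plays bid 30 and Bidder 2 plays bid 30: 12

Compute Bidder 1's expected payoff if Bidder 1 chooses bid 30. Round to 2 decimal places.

10.25

E[bid 30] = 0.125·12 + 0.375·10 + 0.5·10 = 1.5 + 3.75 + 5 = 10.25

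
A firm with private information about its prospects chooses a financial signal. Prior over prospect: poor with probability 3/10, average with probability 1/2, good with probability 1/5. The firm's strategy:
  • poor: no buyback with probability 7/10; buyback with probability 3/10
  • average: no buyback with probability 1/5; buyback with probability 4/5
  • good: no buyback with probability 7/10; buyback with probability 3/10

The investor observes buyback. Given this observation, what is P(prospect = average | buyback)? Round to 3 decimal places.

Apply Bayes' rule using the sender's strategy as the likelihood.
P(buyback) = (3/10)·(3/10) + (1/2)·(4/5) + (1/5)·(3/10) = 11/20
P(average | buyback) = ((1/2)·(4/5)) / (11/20) = (2/5) / (11/20) = 8/11

0.727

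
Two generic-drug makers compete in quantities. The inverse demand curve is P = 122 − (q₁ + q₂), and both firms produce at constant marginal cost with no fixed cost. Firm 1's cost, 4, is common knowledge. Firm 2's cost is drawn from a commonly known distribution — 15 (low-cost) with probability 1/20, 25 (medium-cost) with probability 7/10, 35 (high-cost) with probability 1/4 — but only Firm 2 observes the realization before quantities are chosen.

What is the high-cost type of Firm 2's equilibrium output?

20

Firm 2 with cost c maximizes (122 − (q₁+q₂) − c)·q₂, giving q₂(c) = (122 − c − q₁)/2.
E[c₂] = 1/20·15 + 7/10·25 + 1/4·35 = 27
Firm 1's FOC against E[q₂] yields q₁ = (122 − 2·4 + E[c₂])/3 = (122 − 8 + 27)/3 = 47.
q₂(high-cost) = (122 − 35 − 47)/2 = 20.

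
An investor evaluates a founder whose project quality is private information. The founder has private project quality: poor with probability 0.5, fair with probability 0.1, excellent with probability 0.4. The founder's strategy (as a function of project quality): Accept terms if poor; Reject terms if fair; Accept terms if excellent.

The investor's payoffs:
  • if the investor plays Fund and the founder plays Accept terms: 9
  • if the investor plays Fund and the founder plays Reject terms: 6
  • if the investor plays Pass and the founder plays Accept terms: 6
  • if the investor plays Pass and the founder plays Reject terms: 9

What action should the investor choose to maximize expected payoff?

Fund

E[Fund] = 0.5·(9) + 0.1·(6) + 0.4·(9) = 8.7
E[Pass] = 0.5·(6) + 0.1·(9) + 0.4·(6) = 6.3
Best response: Fund (8.7 is the largest).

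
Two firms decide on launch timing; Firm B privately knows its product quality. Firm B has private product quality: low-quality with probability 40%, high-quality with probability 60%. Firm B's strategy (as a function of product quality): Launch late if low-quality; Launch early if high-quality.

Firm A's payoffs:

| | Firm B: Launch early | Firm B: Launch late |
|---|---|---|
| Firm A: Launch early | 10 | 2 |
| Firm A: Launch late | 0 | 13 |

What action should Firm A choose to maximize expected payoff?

E[Launch early] = 0.4·(2) + 0.6·(10) = 6.8
E[Launch late] = 0.4·(13) + 0.6·(0) = 5.2
Best response: Launch early (6.8 is the largest).

Launch early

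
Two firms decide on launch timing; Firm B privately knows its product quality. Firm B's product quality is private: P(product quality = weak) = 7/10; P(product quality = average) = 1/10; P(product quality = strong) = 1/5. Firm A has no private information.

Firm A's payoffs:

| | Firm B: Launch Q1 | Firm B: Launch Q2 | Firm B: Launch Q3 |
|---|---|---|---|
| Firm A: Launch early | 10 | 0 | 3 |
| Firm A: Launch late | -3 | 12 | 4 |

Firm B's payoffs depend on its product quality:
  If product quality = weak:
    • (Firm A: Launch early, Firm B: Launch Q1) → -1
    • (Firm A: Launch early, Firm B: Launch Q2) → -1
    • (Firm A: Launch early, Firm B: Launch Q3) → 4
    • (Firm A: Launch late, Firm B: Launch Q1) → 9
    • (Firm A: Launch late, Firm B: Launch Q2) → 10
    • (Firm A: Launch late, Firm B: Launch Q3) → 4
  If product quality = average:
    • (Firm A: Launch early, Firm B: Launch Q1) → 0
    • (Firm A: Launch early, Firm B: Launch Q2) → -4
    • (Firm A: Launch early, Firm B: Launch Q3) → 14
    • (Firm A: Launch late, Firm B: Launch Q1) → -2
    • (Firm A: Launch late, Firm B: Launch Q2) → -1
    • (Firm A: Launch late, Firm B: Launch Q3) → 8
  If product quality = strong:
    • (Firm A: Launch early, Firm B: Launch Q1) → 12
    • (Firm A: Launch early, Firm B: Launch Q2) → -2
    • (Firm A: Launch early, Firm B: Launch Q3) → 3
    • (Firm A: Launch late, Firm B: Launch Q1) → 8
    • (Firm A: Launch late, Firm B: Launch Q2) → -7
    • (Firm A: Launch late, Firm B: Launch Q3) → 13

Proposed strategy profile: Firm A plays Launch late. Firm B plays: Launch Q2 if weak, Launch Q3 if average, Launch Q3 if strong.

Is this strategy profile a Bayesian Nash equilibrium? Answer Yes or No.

Yes

Firm A plays Launch late: E[Launch late] = 7/10·(12) + 1/10·(4) + 1/5·(4) = 48/5; E[Launch early] = 9/10. Best-responding. ✓
Firm B (product quality weak), facing Launch late: Launch Q1 gives 9, Launch Q2 gives 10, Launch Q3 gives 4. Proposed Launch Q2 is best. ✓
Firm B (product quality average), facing Launch late: Launch Q1 gives -2, Launch Q2 gives -1, Launch Q3 gives 8. Proposed Launch Q3 is best. ✓
Firm B (product quality strong), facing Launch late: Launch Q1 gives 8, Launch Q2 gives -7, Launch Q3 gives 13. Proposed Launch Q3 is best. ✓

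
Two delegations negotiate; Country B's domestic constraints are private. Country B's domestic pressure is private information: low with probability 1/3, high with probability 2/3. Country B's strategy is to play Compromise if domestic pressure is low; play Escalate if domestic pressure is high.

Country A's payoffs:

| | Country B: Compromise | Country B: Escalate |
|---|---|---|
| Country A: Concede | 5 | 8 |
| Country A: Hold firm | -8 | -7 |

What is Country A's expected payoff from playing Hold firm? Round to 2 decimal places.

-7.33

Take the expectation over Country B's domestic pressure, weighting each type's action by its prior probability.
E[Hold firm] = 1/3·(-8) + 2/3·(-7) = (-8/3) + (-14/3) = -22/3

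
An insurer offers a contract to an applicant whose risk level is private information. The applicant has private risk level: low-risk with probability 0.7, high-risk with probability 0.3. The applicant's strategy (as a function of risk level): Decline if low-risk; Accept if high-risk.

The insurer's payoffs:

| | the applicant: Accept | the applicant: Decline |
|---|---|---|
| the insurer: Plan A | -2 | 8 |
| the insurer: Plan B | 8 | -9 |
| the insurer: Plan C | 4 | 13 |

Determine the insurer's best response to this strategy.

Plan C

E[Plan A] = 0.7·(8) + 0.3·(-2) = 5
E[Plan B] = 0.7·(-9) + 0.3·(8) = -3.9
E[Plan C] = 0.7·(13) + 0.3·(4) = 10.3
Best response: Plan C (10.3 is the largest).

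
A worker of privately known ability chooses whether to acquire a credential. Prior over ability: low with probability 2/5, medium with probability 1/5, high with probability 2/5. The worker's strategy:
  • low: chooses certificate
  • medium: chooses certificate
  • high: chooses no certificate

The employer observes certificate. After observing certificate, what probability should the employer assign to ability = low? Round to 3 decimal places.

Apply Bayes' rule using the sender's strategy as the likelihood.
P(certificate) = (2/5)·1 + (1/5)·1 + (2/5)·0 = 3/5
P(low | certificate) = ((2/5)·1) / (3/5) = (2/5) / (3/5) = 2/3

0.667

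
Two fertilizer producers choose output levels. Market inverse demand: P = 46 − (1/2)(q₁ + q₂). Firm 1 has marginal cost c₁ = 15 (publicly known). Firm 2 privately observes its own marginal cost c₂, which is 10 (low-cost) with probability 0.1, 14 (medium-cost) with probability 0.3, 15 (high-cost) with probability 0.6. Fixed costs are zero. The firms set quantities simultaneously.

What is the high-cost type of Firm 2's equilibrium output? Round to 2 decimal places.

Type-c best response for Firm 2: q₂(c) = (46 − c) − q₁/2.
Firm 1 maximizes expected profit; its first-order condition is 46 − q₁ − (1/2)E[q₂] − 15 = 0.
Substituting E[q₂] and solving: E[c₂] = 14.2, so q₁ = (46 − 2·15 + 14.2)/(3/2) = 20.1333.
q₂(high-cost) = (46 − 15 − (1/2)·20.1333) = 20.9333.

20.93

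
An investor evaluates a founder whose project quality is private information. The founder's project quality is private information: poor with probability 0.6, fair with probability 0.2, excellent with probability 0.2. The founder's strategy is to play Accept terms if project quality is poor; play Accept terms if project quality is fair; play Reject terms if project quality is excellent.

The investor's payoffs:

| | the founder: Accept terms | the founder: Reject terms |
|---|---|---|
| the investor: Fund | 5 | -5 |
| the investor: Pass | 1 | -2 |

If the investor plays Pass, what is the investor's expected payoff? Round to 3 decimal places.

E[Pass] = 0.6·1 + 0.2·1 + 0.2·(-2) = 0.6 + 0.2 + (-0.4) = 0.4

0.400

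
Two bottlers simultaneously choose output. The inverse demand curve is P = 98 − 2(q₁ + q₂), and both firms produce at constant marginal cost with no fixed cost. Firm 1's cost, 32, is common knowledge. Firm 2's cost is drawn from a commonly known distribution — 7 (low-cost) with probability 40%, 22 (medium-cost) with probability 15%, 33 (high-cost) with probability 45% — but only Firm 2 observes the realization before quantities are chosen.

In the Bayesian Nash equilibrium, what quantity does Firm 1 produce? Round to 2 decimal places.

Firm 2 with cost c maximizes (98 − 2(q₁+q₂) − c)·q₂, giving q₂(c) = (98 − c − 2q₁)/4.
E[c₂] = 0.4·7 + 0.15·22 + 0.45·33 = 20.95
Firm 1's FOC against E[q₂] yields q₁ = (98 − 2·32 + E[c₂])/6 = (98 − 64 + 20.95)/6 = 9.15833.

9.16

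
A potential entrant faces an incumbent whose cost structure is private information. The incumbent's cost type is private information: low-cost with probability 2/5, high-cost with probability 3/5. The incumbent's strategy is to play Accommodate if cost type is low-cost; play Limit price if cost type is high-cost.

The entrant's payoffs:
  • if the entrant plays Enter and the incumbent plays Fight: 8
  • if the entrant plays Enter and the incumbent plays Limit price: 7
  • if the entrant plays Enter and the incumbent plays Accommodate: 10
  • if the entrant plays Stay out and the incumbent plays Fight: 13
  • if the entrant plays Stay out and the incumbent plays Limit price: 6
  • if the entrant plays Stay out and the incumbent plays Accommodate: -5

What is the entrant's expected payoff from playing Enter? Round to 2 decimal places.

E[Enter] = 2/5·10 + 3/5·7 = 4 + 21/5 = 41/5

8.20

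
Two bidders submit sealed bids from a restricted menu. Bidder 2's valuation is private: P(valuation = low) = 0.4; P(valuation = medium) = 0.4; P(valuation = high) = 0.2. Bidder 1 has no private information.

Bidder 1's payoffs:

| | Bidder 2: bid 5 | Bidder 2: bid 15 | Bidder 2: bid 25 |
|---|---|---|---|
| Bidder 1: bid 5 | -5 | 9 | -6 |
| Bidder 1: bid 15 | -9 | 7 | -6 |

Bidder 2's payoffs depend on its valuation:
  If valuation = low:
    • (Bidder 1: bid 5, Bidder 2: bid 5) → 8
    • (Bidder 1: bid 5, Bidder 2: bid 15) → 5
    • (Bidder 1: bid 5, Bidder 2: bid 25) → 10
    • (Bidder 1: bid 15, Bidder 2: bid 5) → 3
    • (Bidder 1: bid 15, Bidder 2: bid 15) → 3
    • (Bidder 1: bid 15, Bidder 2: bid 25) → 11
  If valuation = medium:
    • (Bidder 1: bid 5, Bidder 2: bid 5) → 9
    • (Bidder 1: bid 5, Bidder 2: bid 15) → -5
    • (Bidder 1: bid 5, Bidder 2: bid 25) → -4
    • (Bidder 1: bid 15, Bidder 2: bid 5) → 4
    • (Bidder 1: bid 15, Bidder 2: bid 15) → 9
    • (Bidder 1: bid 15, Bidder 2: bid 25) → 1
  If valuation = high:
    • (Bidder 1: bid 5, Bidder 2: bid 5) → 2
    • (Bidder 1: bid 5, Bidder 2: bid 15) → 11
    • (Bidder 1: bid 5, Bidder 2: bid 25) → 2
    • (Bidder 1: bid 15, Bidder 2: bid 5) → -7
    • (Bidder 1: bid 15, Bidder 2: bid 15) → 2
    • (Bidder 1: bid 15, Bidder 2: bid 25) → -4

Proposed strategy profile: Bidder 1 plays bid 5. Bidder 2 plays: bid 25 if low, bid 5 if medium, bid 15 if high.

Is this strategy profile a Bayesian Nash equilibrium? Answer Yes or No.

Bidder 1 plays bid 5: E[bid 5] = 0.4·(-6) + 0.4·(-5) + 0.2·(9) = -2.6; E[bid 15] = -4.6. Best-responding. ✓
Bidder 2 (valuation low), facing bid 5: bid 5 gives 8, bid 15 gives 5, bid 25 gives 10. Proposed bid 25 is best. ✓
Bidder 2 (valuation medium), facing bid 5: bid 5 gives 9, bid 15 gives -5, bid 25 gives -4. Proposed bid 5 is best. ✓
Bidder 2 (valuation high), facing bid 5: bid 5 gives 2, bid 15 gives 11, bid 25 gives 2. Proposed bid 15 is best. ✓

Yes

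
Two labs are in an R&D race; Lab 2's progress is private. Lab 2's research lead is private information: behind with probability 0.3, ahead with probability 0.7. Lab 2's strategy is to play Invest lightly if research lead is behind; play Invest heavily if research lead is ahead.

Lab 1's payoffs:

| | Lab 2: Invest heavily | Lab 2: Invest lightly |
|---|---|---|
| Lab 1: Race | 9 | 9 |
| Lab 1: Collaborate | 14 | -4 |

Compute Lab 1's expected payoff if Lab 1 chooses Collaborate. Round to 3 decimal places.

8.600

E[Collaborate] = 0.3·(-4) + 0.7·14 = (-1.2) + 9.8 = 8.6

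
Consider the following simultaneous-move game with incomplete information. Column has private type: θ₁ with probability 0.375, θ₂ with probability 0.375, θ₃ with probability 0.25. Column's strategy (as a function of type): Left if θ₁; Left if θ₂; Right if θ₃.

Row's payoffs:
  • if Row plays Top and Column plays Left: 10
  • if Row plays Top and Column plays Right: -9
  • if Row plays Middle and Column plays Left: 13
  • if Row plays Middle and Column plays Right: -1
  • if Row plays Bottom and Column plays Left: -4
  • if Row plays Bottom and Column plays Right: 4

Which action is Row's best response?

Middle

E[Top] = 0.375·(10) + 0.375·(10) + 0.25·(-9) = 5.25
E[Middle] = 0.375·(13) + 0.375·(13) + 0.25·(-1) = 9.5
E[Bottom] = 0.375·(-4) + 0.375·(-4) + 0.25·(4) = -2
Best response: Middle (9.5 is the largest).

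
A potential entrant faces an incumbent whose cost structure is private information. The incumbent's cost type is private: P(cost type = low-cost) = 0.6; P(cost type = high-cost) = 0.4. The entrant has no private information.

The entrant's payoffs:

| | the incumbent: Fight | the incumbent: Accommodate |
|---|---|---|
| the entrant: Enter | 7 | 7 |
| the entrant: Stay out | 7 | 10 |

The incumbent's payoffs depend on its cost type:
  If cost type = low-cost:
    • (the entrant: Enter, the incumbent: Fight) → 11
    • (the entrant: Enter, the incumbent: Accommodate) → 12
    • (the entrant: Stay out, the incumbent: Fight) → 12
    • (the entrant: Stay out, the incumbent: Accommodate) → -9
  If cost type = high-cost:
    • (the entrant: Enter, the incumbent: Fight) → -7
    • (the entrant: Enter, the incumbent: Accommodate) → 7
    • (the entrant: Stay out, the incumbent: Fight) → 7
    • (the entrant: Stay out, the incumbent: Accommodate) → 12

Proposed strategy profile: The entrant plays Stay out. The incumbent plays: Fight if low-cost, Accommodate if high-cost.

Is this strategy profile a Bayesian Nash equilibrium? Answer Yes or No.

The entrant plays Stay out: E[Stay out] = 0.6·(7) + 0.4·(10) = 8.2; E[Enter] = 7. Best-responding. ✓
The incumbent (cost type low-cost), facing Stay out: Fight gives 12, Accommodate gives -9. Proposed Fight is best. ✓
The incumbent (cost type high-cost), facing Stay out: Fight gives 7, Accommodate gives 12. Proposed Accommodate is best. ✓

Yes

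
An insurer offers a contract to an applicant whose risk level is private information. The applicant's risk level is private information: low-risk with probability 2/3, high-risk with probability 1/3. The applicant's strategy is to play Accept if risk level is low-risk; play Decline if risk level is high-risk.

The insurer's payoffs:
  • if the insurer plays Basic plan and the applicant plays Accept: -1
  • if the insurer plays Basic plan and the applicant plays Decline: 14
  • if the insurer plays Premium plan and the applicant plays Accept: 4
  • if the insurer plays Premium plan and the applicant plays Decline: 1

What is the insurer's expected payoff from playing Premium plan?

3

E[Premium plan] = 2/3·4 + 1/3·1 = 8/3 + 1/3 = 3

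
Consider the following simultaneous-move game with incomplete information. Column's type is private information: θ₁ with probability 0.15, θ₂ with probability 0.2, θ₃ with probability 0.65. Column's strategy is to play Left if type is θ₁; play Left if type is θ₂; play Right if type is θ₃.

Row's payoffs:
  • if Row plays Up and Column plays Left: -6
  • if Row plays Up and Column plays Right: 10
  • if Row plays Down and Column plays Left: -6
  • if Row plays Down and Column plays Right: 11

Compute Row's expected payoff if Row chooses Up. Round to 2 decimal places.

4.40

Take the expectation over Column's type, weighting each type's action by its prior probability.
E[Up] = 0.15·(-6) + 0.2·(-6) + 0.65·10 = (-0.9) + (-1.2) + 6.5 = 4.4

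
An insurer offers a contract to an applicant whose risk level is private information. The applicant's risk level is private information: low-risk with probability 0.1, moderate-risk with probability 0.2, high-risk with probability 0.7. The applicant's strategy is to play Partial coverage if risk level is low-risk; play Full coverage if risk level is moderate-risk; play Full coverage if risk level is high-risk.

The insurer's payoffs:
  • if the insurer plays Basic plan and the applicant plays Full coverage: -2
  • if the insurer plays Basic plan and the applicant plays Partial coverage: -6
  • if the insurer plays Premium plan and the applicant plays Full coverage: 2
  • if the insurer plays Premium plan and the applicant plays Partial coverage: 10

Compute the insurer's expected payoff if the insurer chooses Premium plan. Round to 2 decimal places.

2.80

E[Premium plan] = 0.1·10 + 0.2·2 + 0.7·2 = 1 + 0.4 + 1.4 = 2.8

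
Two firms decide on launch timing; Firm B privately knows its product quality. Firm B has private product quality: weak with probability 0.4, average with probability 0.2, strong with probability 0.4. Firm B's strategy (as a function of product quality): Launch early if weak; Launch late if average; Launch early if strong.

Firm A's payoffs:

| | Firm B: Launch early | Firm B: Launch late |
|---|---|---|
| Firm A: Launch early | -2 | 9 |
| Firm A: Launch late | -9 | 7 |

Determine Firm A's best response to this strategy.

Launch early

E[Launch early] = 0.4·(-2) + 0.2·(9) + 0.4·(-2) = 0.2
E[Launch late] = 0.4·(-9) + 0.2·(7) + 0.4·(-9) = -5.8
Best response: Launch early (0.2 is the largest).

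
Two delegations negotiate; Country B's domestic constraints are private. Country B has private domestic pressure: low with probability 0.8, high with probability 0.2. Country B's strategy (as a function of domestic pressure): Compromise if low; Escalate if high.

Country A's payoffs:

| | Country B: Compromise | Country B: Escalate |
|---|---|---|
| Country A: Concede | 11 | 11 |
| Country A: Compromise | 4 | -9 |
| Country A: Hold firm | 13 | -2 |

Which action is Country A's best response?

E[Concede] = 0.8·(11) + 0.2·(11) = 11
E[Compromise] = 0.8·(4) + 0.2·(-9) = 1.4
E[Hold firm] = 0.8·(13) + 0.2·(-2) = 10
Best response: Concede (11 is the largest).

Concede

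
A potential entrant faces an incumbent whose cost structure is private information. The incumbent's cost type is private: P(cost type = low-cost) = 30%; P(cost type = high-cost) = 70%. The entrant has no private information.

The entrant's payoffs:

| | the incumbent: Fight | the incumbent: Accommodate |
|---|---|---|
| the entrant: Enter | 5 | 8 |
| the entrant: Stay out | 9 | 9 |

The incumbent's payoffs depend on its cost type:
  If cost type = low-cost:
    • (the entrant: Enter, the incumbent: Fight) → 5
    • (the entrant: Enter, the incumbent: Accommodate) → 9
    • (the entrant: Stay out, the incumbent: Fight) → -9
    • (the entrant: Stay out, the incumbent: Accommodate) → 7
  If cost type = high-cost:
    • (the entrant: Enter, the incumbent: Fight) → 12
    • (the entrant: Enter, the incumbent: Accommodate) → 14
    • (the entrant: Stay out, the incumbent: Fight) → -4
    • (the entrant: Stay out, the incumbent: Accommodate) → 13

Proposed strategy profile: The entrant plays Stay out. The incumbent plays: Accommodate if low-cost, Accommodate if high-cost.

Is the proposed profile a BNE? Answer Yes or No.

A profile is a BNE iff every type of every player is best-responding given beliefs about the other side.
The entrant plays Stay out: E[Stay out] = 0.3·(9) + 0.7·(9) = 9; E[Enter] = 8. Best-responding. ✓
The incumbent (cost type low-cost), facing Stay out: Fight gives -9, Accommodate gives 7. Proposed Accommodate is best. ✓
The incumbent (cost type high-cost), facing Stay out: Fight gives -4, Accommodate gives 13. Proposed Accommodate is best. ✓

Yes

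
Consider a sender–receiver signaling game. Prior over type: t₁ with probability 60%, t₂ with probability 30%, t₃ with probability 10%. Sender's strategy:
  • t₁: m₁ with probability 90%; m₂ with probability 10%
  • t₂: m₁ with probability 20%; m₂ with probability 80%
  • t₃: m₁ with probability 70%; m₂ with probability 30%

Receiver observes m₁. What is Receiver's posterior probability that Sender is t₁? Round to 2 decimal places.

P(m₁) = 0.6·0.9 + 0.3·0.2 + 0.1·0.7 = 0.67
P(t₁ | m₁) = (0.6·0.9) / 0.67 = 0.54 / 0.67 = 0.80597

0.81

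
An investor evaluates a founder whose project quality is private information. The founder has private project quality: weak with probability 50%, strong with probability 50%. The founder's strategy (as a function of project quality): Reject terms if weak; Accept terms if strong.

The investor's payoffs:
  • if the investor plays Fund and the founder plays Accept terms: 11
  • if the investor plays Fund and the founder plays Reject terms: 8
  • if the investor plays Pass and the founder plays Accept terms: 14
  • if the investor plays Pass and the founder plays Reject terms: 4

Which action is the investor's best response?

Fund

E[Fund] = 0.5·(8) + 0.5·(11) = 9.5
E[Pass] = 0.5·(4) + 0.5·(14) = 9
Best response: Fund (9.5 is the largest).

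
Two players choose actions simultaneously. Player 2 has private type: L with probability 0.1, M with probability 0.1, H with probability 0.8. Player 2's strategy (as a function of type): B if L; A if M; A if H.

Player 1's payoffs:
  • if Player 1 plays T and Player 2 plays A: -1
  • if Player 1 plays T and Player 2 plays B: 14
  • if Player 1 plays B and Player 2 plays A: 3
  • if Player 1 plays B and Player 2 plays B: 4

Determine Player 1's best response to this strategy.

B

Compute Player 1's expected payoff for each action, taking the expectation over Player 2's type.
E[T] = 0.1·(14) + 0.1·(-1) + 0.8·(-1) = 0.5
E[B] = 0.1·(4) + 0.1·(3) + 0.8·(3) = 3.1
Best response: B (3.1 is the largest).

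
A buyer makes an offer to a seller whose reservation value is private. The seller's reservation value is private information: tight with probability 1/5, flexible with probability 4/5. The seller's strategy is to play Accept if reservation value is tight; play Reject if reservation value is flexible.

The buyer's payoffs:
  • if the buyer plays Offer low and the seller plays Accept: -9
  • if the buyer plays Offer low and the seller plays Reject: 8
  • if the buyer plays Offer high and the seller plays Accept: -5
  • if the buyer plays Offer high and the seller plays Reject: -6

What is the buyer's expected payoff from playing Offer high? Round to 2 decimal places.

E[Offer high] = 1/5·(-5) + 4/5·(-6) = (-1) + (-24/5) = -29/5

-5.80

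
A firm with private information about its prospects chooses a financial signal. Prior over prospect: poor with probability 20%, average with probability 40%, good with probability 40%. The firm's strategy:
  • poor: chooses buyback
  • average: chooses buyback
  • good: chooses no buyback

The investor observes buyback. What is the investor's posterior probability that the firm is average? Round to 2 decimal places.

0.67

Apply Bayes' rule using the sender's strategy as the likelihood.
P(buyback) = 0.2·1 + 0.4·1 + 0.4·0 = 0.6
P(average | buyback) = (0.4·1) / 0.6 = 0.4 / 0.6 = 0.666667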